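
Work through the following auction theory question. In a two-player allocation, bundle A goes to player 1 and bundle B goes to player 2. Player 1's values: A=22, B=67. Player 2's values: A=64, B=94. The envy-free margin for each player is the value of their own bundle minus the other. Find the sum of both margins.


Step 1: Player 1's margin = v1(A) - v1(B) = 22 - 67 = -45
Step 2: Player 2's margin = v2(B) - v2(A) = 94 - 64 = 30
Step 3: Total margin = -45 + 30 = -15

-15


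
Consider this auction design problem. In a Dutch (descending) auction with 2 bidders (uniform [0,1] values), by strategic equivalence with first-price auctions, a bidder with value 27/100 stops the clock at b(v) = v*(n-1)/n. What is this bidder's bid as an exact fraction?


Step 1: Dutch auctions are strategically equivalent to first-price auctions
Step 2: The equilibrium bid is b(v) = v*(n-1)/n
Step 3: b = 27/100 * 1/2
Step 4: b = 27/200

27/200


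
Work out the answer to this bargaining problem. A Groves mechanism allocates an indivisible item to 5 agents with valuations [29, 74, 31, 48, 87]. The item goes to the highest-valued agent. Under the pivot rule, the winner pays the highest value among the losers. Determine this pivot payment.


Step 1: The efficient winner is agent 4 with value 87
Step 2: Other agents' values: [29, 74, 31, 48]
Step 3: Pivot payment = max(others) = 74
Step 4: The winner pays 74

74


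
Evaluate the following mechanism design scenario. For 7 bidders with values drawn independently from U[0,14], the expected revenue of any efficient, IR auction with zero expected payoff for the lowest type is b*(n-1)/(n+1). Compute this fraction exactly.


Step 1: By Revenue Equivalence, expected revenue = b*(n-1)/(n+1)
Step 2: Substituting n = 7, b = 14
Step 3: Revenue = 14*(7-1)/(7+1) = 14*6/8
Step 4: Revenue = 84/8 = 21/2

21/2


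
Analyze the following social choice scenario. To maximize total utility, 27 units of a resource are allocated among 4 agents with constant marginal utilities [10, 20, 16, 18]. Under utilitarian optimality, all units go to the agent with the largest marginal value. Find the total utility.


Step 1: The marginal utilities are [10, 20, 16, 18]
Step 2: The highest marginal utility is 20
Step 3: All 27 units go to that agent
Step 4: Total utility = 20 * 27 = 540

540


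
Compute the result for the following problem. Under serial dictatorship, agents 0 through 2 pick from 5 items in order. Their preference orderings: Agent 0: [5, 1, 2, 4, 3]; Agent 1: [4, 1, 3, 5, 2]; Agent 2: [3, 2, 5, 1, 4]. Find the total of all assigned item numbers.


Step 1: Agent 0 picks item 5
Step 2: Agent 1 picks item 4
Step 3: Agent 2 picks item 3
Step 4: Sum = 5 + 4 + 3 = 12

12


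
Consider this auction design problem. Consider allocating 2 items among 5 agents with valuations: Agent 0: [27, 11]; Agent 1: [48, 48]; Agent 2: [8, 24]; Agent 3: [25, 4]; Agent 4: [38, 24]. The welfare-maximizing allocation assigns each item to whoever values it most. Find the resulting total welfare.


Step 1: For each item, find the maximum value among all agents.
Step 2: Item 0 -> Agent 1 (value 48)
Step 3: Item 1 -> Agent 1 (value 48)
Step 4: Total welfare = 48 + 48 = 96

96


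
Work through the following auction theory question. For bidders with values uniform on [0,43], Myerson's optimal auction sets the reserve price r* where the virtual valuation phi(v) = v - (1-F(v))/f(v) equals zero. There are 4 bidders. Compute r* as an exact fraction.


Step 1: For U[0,43], F(v) = v/43 and f(v) = 1/43
Step 2: phi(v) = v - (1 - v/43)/(1/43) = v - (43 - v) = 2v - 43
Step 3: Set phi(r*) = 0: 2r* - 43 = 0
Step 4: r* = 43/2 (the number of bidders n = 4 does not enter)

43/2


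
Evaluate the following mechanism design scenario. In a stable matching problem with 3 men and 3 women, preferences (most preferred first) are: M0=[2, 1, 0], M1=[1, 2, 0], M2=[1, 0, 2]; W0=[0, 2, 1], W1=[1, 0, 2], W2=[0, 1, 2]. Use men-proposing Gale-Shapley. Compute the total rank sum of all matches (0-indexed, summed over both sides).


Step 1: Run Gale-Shapley (men propose, women hold best offer):
  M0 proposes to W2; she accepts
  M1 proposes to W1; she accepts
  M2 proposes to W1; rejected
  M2 proposes to W0; she accepts
Step 2: Final matching: W0-M2, W1-M1, W2-M0
Step 3: 0-indexed ranks (man's rank of his match, then woman's): 1 + 1 + 0 + 0 + 0 + 0
Step 4: Total rank sum = 2

2


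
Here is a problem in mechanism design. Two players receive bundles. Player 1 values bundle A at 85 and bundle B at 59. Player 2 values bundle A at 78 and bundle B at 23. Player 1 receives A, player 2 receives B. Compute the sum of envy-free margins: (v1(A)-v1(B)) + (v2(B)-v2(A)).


Step 1: Player 1's margin = v1(A) - v1(B) = 85 - 59 = 26
Step 2: Player 2's margin = v2(B) - v2(A) = 23 - 78 = -55
Step 3: Total margin = 26 + -55 = -29

-29


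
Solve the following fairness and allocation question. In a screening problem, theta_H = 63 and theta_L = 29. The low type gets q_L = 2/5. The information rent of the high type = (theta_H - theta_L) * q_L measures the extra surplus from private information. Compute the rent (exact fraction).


Step 1: theta_H - theta_L = 63 - 29 = 34
Step 2: Information rent = (theta_H - theta_L) * q_L
Step 3: = 34 * 2/5
Step 4: = 68/5

68/5


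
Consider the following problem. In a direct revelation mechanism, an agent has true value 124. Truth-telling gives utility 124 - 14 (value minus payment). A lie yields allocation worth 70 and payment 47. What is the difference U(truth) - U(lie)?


Step 1: U(truth) = value - payment = 124 - 14 = 110
Step 2: U(lie) = allocation - payment = 70 - 47 = 23
Step 3: IC gap = 110 - 23 = 87

87


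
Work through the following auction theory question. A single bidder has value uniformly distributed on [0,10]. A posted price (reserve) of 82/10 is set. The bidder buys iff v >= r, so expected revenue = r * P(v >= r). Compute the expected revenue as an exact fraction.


Step 1: Posted price r = 41/5, value support [0,10]
Step 2: P(v >= r) = (10 - 41/5)/10 = 9/50
Step 3: Expected revenue = r * P(v >= r) = 41/5 * 9/50
Step 4: Revenue = 369/250

369/250


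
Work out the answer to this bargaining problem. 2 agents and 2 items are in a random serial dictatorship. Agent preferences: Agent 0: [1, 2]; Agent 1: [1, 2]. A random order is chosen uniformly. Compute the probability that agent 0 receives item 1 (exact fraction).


Step 1: Agent 0 wants item 1
Step 2: There are 2 possible orderings of agents
Step 3: In 1 orderings, agent 0 gets item 1
Step 4: Probability = 1/2

1/2


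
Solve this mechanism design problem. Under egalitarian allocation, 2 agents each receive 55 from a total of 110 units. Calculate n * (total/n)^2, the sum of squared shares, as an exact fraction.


Step 1: Each agent's share = 110/2 = 55
Step 2: Square of each share = (55)^2 = 3025
Step 3: Sum of squares = 2 * 3025 = 6050

6050


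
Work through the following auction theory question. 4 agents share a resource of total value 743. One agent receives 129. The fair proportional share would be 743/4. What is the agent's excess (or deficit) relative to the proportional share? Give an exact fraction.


Step 1: Proportional share = 743/4
Step 2: Agent's actual allocation = 129
Step 3: Excess = 129 - 743/4 = -227/4

-227/4


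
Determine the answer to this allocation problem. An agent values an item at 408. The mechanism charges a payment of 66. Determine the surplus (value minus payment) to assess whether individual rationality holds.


Step 1: Surplus = value - payment = 408 - 66 = 342
Step 2: IR is satisfied (surplus >= 0)

342


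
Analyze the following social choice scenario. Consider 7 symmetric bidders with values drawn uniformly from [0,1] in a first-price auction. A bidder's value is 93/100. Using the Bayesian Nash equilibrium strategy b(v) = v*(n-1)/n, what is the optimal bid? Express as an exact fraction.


Step 1: The symmetric BNE bidding function is b(v) = v * (n-1) / n
Step 2: Substitute v = 93/100 and n = 7
Step 3: b = 93/100 * 6/7
Step 4: b = 279/350

279/350


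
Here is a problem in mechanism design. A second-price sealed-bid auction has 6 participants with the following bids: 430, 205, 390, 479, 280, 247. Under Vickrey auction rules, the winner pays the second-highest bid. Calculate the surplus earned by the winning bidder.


Step 1: Sort bids in descending order: 479, 430, 390, 280, 247, 205
Step 2: The winning bid is the highest: 479
Step 3: The payment equals the second-highest bid: 430
Step 4: Surplus = winner's bid - payment = 479 - 430 = 49

49


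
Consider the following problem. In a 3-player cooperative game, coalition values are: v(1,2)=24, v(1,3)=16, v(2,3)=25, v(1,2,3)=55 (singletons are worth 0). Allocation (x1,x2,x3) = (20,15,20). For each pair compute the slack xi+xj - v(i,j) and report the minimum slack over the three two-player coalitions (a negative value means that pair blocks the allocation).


Step 1: Slack for coalition (1,2): x1+x2 - v12 = 35 - 24 = 11
Step 2: Slack for coalition (1,3): x1+x3 - v13 = 40 - 16 = 24
Step 3: Slack for coalition (2,3): x2+x3 - v23 = 35 - 25 = 10
Step 4: Minimum slack = min(11, 24, 10) = 10, attained by (2,3); no pair can gain by deviating, so the allocation is in the core

10


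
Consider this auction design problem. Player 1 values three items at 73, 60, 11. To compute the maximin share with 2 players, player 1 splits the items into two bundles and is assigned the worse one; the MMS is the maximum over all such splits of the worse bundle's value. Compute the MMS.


Step 1: Item values = 73, 60, 11
Step 2: Enumerate all 2-bundle partitions and take the smaller bundle:
  Partition 1: {73} vs {60,11} -> bundles 73, 71; min = 71
  Partition 2: {60} vs {73,11} -> bundles 60, 84; min = 60
  Partition 3: {11} vs {73,60} -> bundles 11, 133; min = 11
Step 3: MMS = max(71, 60, 11) = 71

71


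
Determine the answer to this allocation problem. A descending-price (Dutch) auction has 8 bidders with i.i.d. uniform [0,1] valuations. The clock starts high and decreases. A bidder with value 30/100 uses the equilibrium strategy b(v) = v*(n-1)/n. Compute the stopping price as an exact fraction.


Step 1: Dutch auctions are strategically equivalent to first-price auctions
Step 2: The equilibrium bid is b(v) = v*(n-1)/n
Step 3: b = 3/10 * 7/8
Step 4: b = 21/80

21/80


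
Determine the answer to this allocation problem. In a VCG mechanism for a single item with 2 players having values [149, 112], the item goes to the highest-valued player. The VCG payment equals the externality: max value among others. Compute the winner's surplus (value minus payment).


Step 1: The winner is the agent with the highest value: agent 0 with value 149
Step 2: Values of other agents: [112]
Step 3: VCG payment = max of others' values = 112
Step 4: Surplus = 149 - 112 = 37

37


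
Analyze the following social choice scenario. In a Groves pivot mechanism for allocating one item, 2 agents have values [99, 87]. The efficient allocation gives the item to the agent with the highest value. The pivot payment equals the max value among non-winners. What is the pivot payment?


Step 1: The efficient winner is agent 0 with value 99
Step 2: Other agents' values: [87]
Step 3: Pivot payment = max(others) = 87
Step 4: The winner pays 87

87


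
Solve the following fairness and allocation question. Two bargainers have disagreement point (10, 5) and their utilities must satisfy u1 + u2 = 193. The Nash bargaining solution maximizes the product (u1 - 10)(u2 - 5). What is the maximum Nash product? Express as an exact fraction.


Step 1: The Nash solution splits surplus symmetrically above the disagreement point
Step 2: u1 = (total + d1 - d2)/2 = (193 + 10 - 5)/2 = 99
Step 3: u2 = (total - d1 + d2)/2 = (193 - 10 + 5)/2 = 94
Step 4: Nash product = (99 - 10) * (94 - 5)
Step 5: = 89 * 89 = 7921

7921


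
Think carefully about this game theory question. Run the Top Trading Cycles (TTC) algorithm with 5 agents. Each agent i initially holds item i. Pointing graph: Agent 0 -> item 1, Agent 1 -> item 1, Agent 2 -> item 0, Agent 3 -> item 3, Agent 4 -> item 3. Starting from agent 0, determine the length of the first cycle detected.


Step 1: Trace the pointer graph from agent 0: 0 -> 1 -> 1
Step 2: A cycle is detected when we revisit agent 1
Step 3: The cycle is: 1 -> 1
Step 4: Cycle length = 1

1


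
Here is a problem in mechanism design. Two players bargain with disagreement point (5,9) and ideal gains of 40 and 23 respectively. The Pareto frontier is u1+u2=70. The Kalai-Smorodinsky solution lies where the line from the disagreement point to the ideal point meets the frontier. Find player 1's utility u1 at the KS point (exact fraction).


Step 1: At the KS point, (u1-d1)/r1 = (u2-d2)/r2 = t and u1+u2 = 70
Step 2: u1 = d1 + r1*t and u2 = d2 + r2*t, so (d1 + r1*t) + (d2 + r2*t) = 70
Step 3: t = (70 - 5 - 9)/(40 + 23) = 56/63 = 8/9
Step 4: u1 = d1 + r1*t = 5 + 40 * 8/9 = 365/9
Step 5: (Check: u2 = d2 + r2*t = 265/9; u1+u2 = 365/9 + 265/9 = 70, on the frontier.)

365/9


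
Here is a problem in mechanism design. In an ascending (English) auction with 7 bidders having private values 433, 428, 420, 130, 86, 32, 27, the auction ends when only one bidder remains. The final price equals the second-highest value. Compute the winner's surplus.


Step 1: Identify the highest value: 433
Step 2: Identify the second-highest value: 428
Step 3: The final price = second-highest value = 428
Step 4: Surplus = 433 - 428 = 5

5


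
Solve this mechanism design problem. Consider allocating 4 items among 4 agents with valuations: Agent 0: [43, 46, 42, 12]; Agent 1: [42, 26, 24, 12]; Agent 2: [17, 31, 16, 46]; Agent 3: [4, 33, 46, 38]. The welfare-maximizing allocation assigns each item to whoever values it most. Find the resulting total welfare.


Step 1: For each item, find the maximum value among all agents.
Step 2: Item 0 -> Agent 0 (value 43)
Step 3: Item 1 -> Agent 0 (value 46)
Step 4: Item 2 -> Agent 3 (value 46)
Step 5: Item 3 -> Agent 2 (value 46)
Step 6: Total welfare = 43 + 46 + 46 + 46 = 181

181


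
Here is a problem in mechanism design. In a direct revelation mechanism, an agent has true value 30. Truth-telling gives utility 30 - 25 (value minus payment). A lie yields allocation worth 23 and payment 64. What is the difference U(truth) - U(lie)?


Step 1: U(truth) = value - payment = 30 - 25 = 5
Step 2: U(lie) = allocation - payment = 23 - 64 = -41
Step 3: IC gap = 5 - (-41) = 46

46


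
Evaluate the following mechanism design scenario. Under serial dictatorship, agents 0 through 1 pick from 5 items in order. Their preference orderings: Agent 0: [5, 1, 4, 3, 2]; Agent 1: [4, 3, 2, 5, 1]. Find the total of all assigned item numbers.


Step 1: Agent 0 picks item 5
Step 2: Agent 1 picks item 4
Step 3: Sum = 5 + 4 = 9

9


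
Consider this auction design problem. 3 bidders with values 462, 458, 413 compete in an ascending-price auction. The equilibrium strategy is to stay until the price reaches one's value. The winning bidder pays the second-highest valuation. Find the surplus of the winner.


Step 1: Identify the highest value: 462
Step 2: Identify the second-highest value: 458
Step 3: The final price = second-highest value = 458
Step 4: Surplus = 462 - 458 = 4

4


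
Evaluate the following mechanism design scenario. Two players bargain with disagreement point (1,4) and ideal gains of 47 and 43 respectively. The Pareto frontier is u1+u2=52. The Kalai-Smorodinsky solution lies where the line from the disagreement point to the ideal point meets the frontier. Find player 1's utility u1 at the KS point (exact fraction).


Step 1: At the KS point, (u1-d1)/r1 = (u2-d2)/r2 = t and u1+u2 = 52
Step 2: u1 = d1 + r1*t and u2 = d2 + r2*t, so (d1 + r1*t) + (d2 + r2*t) = 52
Step 3: t = (52 - 1 - 4)/(47 + 43) = 47/90
Step 4: u1 = d1 + r1*t = 1 + 47 * 47/90 = 2299/90
Step 5: (Check: u2 = d2 + r2*t = 2381/90; u1+u2 = 2299/90 + 2381/90 = 52, on the frontier.)

2299/90


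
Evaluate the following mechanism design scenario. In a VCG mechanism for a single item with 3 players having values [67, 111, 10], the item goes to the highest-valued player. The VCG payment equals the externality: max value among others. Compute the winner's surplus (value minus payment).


Step 1: The winner is the agent with the highest value: agent 1 with value 111
Step 2: Values of other agents: [67, 10]
Step 3: VCG payment = max of others' values = 67
Step 4: Surplus = 111 - 67 = 44

44


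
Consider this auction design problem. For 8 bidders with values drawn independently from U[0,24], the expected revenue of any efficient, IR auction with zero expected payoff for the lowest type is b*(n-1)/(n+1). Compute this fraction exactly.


Step 1: By Revenue Equivalence, expected revenue = b*(n-1)/(n+1)
Step 2: Substituting n = 8, b = 24
Step 3: Revenue = 24*(8-1)/(8+1) = 24*7/9
Step 4: Revenue = 168/9 = 56/3

56/3


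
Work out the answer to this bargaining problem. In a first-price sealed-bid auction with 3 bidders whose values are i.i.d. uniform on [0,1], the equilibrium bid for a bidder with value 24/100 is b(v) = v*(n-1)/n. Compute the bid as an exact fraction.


Step 1: The symmetric BNE bidding function is b(v) = v * (n-1) / n
Step 2: Substitute v = 6/25 and n = 3
Step 3: b = 6/25 * 2/3
Step 4: b = 4/25

4/25


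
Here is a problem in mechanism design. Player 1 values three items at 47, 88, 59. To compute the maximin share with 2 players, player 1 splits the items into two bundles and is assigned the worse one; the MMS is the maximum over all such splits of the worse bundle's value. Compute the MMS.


Step 1: Item values = 47, 88, 59
Step 2: Enumerate all 2-bundle partitions and take the smaller bundle:
  Partition 1: {47} vs {88,59} -> bundles 47, 147; min = 47
  Partition 2: {88} vs {47,59} -> bundles 88, 106; min = 88
  Partition 3: {59} vs {47,88} -> bundles 59, 135; min = 59
Step 3: MMS = max(47, 88, 59) = 88

88


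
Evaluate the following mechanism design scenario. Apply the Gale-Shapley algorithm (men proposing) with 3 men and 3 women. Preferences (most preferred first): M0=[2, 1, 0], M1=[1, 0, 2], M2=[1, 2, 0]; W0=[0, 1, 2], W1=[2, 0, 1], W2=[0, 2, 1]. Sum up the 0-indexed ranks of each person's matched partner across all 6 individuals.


Step 1: Run Gale-Shapley (men propose, women hold best offer):
  M0 proposes to W2; she accepts
  M1 proposes to W1; she accepts
  M2 proposes to W1; she switches from M1
  M1 proposes to W0; she accepts
Step 2: Final matching: W0-M1, W1-M2, W2-M0
Step 3: 0-indexed ranks (man's rank of his match, then woman's): 1 + 1 + 0 + 0 + 0 + 0
Step 4: Total rank sum = 2

2


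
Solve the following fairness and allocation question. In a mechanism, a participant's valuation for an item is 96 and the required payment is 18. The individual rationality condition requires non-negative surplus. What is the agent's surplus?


Step 1: Surplus = value - payment = 96 - 18 = 78
Step 2: IR is satisfied (surplus >= 0)

78


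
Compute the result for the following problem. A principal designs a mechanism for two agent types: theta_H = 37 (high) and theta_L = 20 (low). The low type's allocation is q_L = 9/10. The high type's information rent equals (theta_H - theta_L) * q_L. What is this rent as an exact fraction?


Step 1: theta_H - theta_L = 37 - 20 = 17
Step 2: Information rent = (theta_H - theta_L) * q_L
Step 3: = 17 * 9/10
Step 4: = 153/10

153/10


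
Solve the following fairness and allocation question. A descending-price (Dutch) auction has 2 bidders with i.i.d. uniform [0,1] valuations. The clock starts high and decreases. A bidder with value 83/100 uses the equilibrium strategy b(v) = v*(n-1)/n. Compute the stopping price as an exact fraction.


Step 1: Dutch auctions are strategically equivalent to first-price auctions
Step 2: The equilibrium bid is b(v) = v*(n-1)/n
Step 3: b = 83/100 * 1/2
Step 4: b = 83/200

83/200


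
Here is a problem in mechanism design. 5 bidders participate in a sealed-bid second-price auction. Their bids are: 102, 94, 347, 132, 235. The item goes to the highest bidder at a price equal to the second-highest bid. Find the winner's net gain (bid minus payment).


Step 1: Sort bids in descending order: 347, 235, 132, 102, 94
Step 2: The winning bid is the highest: 347
Step 3: The payment equals the second-highest bid: 235
Step 4: Surplus = winner's bid - payment = 347 - 235 = 112

112


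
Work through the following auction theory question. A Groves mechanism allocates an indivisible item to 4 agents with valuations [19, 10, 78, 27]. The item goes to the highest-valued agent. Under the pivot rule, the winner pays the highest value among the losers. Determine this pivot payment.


Step 1: The efficient winner is agent 2 with value 78
Step 2: Other agents' values: [19, 10, 27]
Step 3: Pivot payment = max(others) = 27
Step 4: The winner pays 27

27


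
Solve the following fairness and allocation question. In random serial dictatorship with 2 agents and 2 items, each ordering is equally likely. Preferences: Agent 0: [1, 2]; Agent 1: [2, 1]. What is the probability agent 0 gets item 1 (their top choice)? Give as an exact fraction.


Step 1: Agent 0 wants item 1
Step 2: There are 2 possible orderings of agents
Step 3: In 2 orderings, agent 0 gets item 1
Step 4: Probability = 2/2 = 1

1


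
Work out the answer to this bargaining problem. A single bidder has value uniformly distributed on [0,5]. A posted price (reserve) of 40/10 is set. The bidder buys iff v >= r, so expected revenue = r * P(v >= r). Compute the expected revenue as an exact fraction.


Step 1: Posted price r = 4, value support [0,5]
Step 2: P(v >= r) = (5 - 4)/5 = 1/5
Step 3: Expected revenue = r * P(v >= r) = 4 * 1/5
Step 4: Revenue = 4/5

4/5


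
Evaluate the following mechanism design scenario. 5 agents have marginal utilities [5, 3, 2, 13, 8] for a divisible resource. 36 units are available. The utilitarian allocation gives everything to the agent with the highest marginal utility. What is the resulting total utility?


Step 1: The marginal utilities are [5, 3, 2, 13, 8]
Step 2: The highest marginal utility is 13
Step 3: All 36 units go to that agent
Step 4: Total utility = 13 * 36 = 468

468


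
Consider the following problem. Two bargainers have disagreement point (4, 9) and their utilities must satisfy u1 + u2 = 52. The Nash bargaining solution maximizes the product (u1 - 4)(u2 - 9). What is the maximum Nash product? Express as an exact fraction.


Step 1: The Nash solution splits surplus symmetrically above the disagreement point
Step 2: u1 = (total + d1 - d2)/2 = (52 + 4 - 9)/2 = 47/2
Step 3: u2 = (total - d1 + d2)/2 = (52 - 4 + 9)/2 = 57/2
Step 4: Nash product = (47/2 - 4) * (57/2 - 9)
Step 5: = 39/2 * 39/2 = 1521/4

1521/4


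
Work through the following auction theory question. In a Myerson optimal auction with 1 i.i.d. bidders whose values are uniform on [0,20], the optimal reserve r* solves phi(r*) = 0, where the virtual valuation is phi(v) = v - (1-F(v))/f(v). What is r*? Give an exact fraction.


Step 1: For U[0,20], F(v) = v/20 and f(v) = 1/20
Step 2: phi(v) = v - (1 - v/20)/(1/20) = v - (20 - v) = 2v - 20
Step 3: Set phi(r*) = 0: 2r* - 20 = 0
Step 4: r* = 20/2 = 10 (the number of bidders n = 1 does not enter)

10


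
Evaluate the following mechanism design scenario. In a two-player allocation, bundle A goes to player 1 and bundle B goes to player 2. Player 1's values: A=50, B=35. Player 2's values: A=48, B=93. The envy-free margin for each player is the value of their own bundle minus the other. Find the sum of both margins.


Step 1: Player 1's margin = v1(A) - v1(B) = 50 - 35 = 15
Step 2: Player 2's margin = v2(B) - v2(A) = 93 - 48 = 45
Step 3: Total margin = 15 + 45 = 60

60


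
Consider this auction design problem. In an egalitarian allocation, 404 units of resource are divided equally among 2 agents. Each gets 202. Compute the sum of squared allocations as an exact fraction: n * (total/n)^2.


Step 1: Each agent's share = 404/2 = 202
Step 2: Square of each share = (202)^2 = 40804
Step 3: Sum of squares = 2 * 40804 = 81608

81608


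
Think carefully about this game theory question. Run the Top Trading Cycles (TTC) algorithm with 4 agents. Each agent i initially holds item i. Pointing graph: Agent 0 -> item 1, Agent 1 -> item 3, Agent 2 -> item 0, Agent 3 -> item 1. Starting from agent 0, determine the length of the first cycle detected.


Step 1: Trace the pointer graph from agent 0: 0 -> 1 -> 3 -> 1
Step 2: A cycle is detected when we revisit agent 1
Step 3: The cycle is: 1 -> 3 -> 1
Step 4: Cycle length = 2

2


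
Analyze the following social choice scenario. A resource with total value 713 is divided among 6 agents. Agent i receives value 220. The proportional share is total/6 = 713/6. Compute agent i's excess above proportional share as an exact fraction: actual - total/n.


Step 1: Proportional share = 713/6
Step 2: Agent's actual allocation = 220
Step 3: Excess = 220 - 713/6 = 607/6

607/6


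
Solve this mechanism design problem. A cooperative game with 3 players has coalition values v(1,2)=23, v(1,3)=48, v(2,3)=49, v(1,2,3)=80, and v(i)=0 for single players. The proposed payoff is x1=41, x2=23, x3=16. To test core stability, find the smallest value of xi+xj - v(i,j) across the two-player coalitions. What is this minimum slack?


Step 1: Slack for coalition (1,2): x1+x2 - v12 = 64 - 23 = 41
Step 2: Slack for coalition (1,3): x1+x3 - v13 = 57 - 48 = 9
Step 3: Slack for coalition (2,3): x2+x3 - v23 = 39 - 49 = -10
Step 4: Minimum slack = min(41, 9, -10) = -10, attained by (2,3); coalition (2,3) can block (slack < 0), so the allocation is not in the core

-10


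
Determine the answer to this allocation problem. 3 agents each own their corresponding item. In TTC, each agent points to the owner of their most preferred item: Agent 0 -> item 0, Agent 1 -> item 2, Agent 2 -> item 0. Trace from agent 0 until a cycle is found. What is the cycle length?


Step 1: Trace the pointer graph from agent 0: 0 -> 0
Step 2: A cycle is detected when we revisit agent 0
Step 3: The cycle is: 0 -> 0
Step 4: Cycle length = 1

1


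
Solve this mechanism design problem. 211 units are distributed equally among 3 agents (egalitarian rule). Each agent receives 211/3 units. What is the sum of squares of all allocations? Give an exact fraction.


Step 1: Each agent's share = 211/3
Step 2: Square of each share = (211/3)^2 = 44521/9
Step 3: Sum of squares = 3 * 44521/9 = 44521/3

44521/3


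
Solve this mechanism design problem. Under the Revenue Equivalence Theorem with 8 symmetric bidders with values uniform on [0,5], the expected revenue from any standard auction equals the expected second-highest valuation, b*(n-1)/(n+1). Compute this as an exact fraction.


Step 1: By Revenue Equivalence, expected revenue = b*(n-1)/(n+1)
Step 2: Substituting n = 8, b = 5
Step 3: Revenue = 5*(8-1)/(8+1) = 5*7/9
Step 4: Revenue = 35/9

35/9


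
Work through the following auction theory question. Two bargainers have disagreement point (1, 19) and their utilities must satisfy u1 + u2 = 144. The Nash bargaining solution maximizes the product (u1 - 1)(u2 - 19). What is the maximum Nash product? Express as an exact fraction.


Step 1: The Nash solution splits surplus symmetrically above the disagreement point
Step 2: u1 = (total + d1 - d2)/2 = (144 + 1 - 19)/2 = 63
Step 3: u2 = (total - d1 + d2)/2 = (144 - 1 + 19)/2 = 81
Step 4: Nash product = (63 - 1) * (81 - 19)
Step 5: = 62 * 62 = 3844

3844


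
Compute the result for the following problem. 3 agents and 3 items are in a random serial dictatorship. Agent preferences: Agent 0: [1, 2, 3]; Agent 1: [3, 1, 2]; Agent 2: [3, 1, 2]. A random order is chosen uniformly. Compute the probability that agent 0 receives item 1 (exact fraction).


Step 1: Agent 0 wants item 1
Step 2: There are 6 possible orderings of agents
Step 3: In 4 orderings, agent 0 gets item 1
Step 4: Probability = 4/6 = 2/3

2/3


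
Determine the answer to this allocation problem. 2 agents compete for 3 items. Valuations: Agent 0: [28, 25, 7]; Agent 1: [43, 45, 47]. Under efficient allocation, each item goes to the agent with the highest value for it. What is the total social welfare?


Step 1: For each item, find the maximum value among all agents.
Step 2: Item 0 -> Agent 1 (value 43)
Step 3: Item 1 -> Agent 1 (value 45)
Step 4: Item 2 -> Agent 1 (value 47)
Step 5: Total welfare = 43 + 45 + 47 = 135

135


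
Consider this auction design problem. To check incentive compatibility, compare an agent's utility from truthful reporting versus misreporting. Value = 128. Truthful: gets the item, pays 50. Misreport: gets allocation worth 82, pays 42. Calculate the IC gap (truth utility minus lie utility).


Step 1: U(truth) = value - payment = 128 - 50 = 78
Step 2: U(lie) = allocation - payment = 82 - 42 = 40
Step 3: IC gap = 78 - 40 = 38

38


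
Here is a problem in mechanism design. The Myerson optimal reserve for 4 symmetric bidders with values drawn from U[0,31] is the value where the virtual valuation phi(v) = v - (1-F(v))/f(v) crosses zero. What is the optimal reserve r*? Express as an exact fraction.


Step 1: For U[0,31], F(v) = v/31 and f(v) = 1/31
Step 2: phi(v) = v - (1 - v/31)/(1/31) = v - (31 - v) = 2v - 31
Step 3: Set phi(r*) = 0: 2r* - 31 = 0
Step 4: r* = 31/2 (the number of bidders n = 4 does not enter)

31/2


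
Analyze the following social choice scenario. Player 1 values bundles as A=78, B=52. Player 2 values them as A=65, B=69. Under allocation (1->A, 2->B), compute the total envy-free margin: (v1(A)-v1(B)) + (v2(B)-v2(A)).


Step 1: Player 1's margin = v1(A) - v1(B) = 78 - 52 = 26
Step 2: Player 2's margin = v2(B) - v2(A) = 69 - 65 = 4
Step 3: Total margin = 26 + 4 = 30

30


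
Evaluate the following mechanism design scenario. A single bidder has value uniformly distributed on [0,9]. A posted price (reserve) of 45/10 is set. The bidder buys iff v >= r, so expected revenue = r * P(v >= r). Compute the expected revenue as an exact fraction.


Step 1: Posted price r = 9/2, value support [0,9]
Step 2: P(v >= r) = (9 - 9/2)/9 = 1/2
Step 3: Expected revenue = r * P(v >= r) = 9/2 * 1/2
Step 4: Revenue = 9/4

9/4


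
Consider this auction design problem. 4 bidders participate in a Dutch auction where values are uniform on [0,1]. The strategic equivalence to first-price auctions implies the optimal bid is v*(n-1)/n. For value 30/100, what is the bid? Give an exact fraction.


Step 1: Dutch auctions are strategically equivalent to first-price auctions
Step 2: The equilibrium bid is b(v) = v*(n-1)/n
Step 3: b = 3/10 * 3/4
Step 4: b = 9/40

9/40


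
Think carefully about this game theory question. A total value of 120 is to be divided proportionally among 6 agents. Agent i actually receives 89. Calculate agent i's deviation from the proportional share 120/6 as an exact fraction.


Step 1: Proportional share = 120/6 = 20
Step 2: Agent's actual allocation = 89
Step 3: Excess = 89 - 20 = 69

69


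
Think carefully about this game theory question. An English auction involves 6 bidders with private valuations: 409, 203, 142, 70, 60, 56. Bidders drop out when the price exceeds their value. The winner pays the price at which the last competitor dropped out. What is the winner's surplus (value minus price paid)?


Step 1: Identify the highest value: 409
Step 2: Identify the second-highest value: 203
Step 3: The final price = second-highest value = 203
Step 4: Surplus = 409 - 203 = 206

206


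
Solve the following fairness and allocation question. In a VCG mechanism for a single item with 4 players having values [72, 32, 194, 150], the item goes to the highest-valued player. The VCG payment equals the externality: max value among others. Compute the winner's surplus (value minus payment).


Step 1: The winner is the agent with the highest value: agent 2 with value 194
Step 2: Values of other agents: [72, 32, 150]
Step 3: VCG payment = max of others' values = 150
Step 4: Surplus = 194 - 150 = 44

44


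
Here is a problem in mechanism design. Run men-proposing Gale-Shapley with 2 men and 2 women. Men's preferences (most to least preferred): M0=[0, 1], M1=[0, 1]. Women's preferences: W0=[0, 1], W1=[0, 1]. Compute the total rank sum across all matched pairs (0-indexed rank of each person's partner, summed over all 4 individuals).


Step 1: Run Gale-Shapley (men propose, women hold best offer):
  M0 proposes to W0; she accepts
  M1 proposes to W0; rejected
  M1 proposes to W1; she accepts
Step 2: Final matching: W0-M0, W1-M1
Step 3: 0-indexed ranks (man's rank of his match, then woman's): 0 + 0 + 1 + 1
Step 4: Total rank sum = 2

2


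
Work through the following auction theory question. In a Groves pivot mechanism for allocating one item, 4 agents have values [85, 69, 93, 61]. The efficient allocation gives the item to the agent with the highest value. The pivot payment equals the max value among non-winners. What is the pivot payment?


Step 1: The efficient winner is agent 2 with value 93
Step 2: Other agents' values: [85, 69, 61]
Step 3: Pivot payment = max(others) = 85
Step 4: The winner pays 85

85


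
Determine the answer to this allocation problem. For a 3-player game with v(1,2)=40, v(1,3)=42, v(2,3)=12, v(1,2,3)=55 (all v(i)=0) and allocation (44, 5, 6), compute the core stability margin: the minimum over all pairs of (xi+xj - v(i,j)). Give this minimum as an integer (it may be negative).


Step 1: Slack for coalition (1,2): x1+x2 - v12 = 49 - 40 = 9
Step 2: Slack for coalition (1,3): x1+x3 - v13 = 50 - 42 = 8
Step 3: Slack for coalition (2,3): x2+x3 - v23 = 11 - 12 = -1
Step 4: Minimum slack = min(9, 8, -1) = -1, attained by (2,3); coalition (2,3) can block (slack < 0), so the allocation is not in the core

-1


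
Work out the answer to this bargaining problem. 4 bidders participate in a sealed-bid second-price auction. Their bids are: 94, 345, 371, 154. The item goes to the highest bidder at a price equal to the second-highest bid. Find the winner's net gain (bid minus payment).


Step 1: Sort bids in descending order: 371, 345, 154, 94
Step 2: The winning bid is the highest: 371
Step 3: The payment equals the second-highest bid: 345
Step 4: Surplus = winner's bid - payment = 371 - 345 = 26

26


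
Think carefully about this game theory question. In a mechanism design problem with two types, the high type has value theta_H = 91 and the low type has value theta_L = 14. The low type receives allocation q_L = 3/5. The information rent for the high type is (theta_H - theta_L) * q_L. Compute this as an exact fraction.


Step 1: theta_H - theta_L = 91 - 14 = 77
Step 2: Information rent = (theta_H - theta_L) * q_L
Step 3: = 77 * 3/5
Step 4: = 231/5

231/5


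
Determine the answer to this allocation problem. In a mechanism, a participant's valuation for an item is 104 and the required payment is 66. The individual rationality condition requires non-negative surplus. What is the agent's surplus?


Step 1: Surplus = value - payment = 104 - 66 = 38
Step 2: IR is satisfied (surplus >= 0)

38


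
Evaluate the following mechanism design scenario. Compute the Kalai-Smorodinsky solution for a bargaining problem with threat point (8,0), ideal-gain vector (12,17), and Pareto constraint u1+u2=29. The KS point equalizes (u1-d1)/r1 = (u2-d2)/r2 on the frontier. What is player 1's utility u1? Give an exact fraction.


Step 1: At the KS point, (u1-d1)/r1 = (u2-d2)/r2 = t and u1+u2 = 29
Step 2: u1 = d1 + r1*t and u2 = d2 + r2*t, so (d1 + r1*t) + (d2 + r2*t) = 29
Step 3: t = (29 - 8 - 0)/(12 + 17) = 21/29
Step 4: u1 = d1 + r1*t = 8 + 12 * 21/29 = 484/29
Step 5: (Check: u2 = d2 + r2*t = 357/29; u1+u2 = 484/29 + 357/29 = 29, on the frontier.)

484/29


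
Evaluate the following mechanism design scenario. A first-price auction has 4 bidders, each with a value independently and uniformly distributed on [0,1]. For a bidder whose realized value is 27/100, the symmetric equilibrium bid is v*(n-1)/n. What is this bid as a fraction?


Step 1: The symmetric BNE bidding function is b(v) = v * (n-1) / n
Step 2: Substitute v = 27/100 and n = 4
Step 3: b = 27/100 * 3/4
Step 4: b = 81/400

81/400


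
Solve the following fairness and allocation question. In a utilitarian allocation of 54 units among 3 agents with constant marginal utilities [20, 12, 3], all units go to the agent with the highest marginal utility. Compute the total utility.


Step 1: The marginal utilities are [20, 12, 3]
Step 2: The highest marginal utility is 20
Step 3: All 54 units go to that agent
Step 4: Total utility = 20 * 54 = 1080

1080


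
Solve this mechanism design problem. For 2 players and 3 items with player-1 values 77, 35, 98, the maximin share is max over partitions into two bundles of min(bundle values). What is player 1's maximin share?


Step 1: Item values = 77, 35, 98
Step 2: Enumerate all 2-bundle partitions and take the smaller bundle:
  Partition 1: {77} vs {35,98} -> bundles 77, 133; min = 77
  Partition 2: {35} vs {77,98} -> bundles 35, 175; min = 35
  Partition 3: {98} vs {77,35} -> bundles 98, 112; min = 98
Step 3: MMS = max(77, 35, 98) = 98

98


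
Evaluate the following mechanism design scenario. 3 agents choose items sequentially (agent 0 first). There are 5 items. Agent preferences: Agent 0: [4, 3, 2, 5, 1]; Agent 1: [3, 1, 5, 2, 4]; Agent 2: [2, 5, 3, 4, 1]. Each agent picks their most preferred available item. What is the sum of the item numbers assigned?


Step 1: Agent 0 picks item 4
Step 2: Agent 1 picks item 3
Step 3: Agent 2 picks item 2
Step 4: Sum = 4 + 3 + 2 = 9

9


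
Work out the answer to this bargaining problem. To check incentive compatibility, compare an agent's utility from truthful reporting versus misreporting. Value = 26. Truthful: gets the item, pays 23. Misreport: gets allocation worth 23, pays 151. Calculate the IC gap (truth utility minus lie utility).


Step 1: U(truth) = value - payment = 26 - 23 = 3
Step 2: U(lie) = allocation - payment = 23 - 151 = -128
Step 3: IC gap = 3 - (-128) = 131

131


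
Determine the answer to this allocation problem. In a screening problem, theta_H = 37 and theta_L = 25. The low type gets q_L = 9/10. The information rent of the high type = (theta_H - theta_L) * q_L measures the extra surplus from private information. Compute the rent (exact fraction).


Step 1: theta_H - theta_L = 37 - 25 = 12
Step 2: Information rent = (theta_H - theta_L) * q_L
Step 3: = 12 * 9/10
Step 4: = 54/5

54/5


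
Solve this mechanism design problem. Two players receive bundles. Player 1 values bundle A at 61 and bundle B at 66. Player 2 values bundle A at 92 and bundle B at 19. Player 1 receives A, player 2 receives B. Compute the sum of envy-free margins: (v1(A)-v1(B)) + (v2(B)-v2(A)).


Step 1: Player 1's margin = v1(A) - v1(B) = 61 - 66 = -5
Step 2: Player 2's margin = v2(B) - v2(A) = 19 - 92 = -73
Step 3: Total margin = -5 + -73 = -78

-78


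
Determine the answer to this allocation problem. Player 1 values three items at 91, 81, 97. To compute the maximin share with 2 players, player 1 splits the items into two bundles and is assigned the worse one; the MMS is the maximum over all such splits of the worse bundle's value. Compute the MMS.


Step 1: Item values = 91, 81, 97
Step 2: Enumerate all 2-bundle partitions and take the smaller bundle:
  Partition 1: {91} vs {81,97} -> bundles 91, 178; min = 91
  Partition 2: {81} vs {91,97} -> bundles 81, 188; min = 81
  Partition 3: {97} vs {91,81} -> bundles 97, 172; min = 97
Step 3: MMS = max(91, 81, 97) = 97

97


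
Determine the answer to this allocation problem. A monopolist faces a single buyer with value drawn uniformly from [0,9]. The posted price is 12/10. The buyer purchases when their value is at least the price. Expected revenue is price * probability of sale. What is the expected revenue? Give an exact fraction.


Step 1: Posted price r = 6/5, value support [0,9]
Step 2: P(v >= r) = (9 - 6/5)/9 = 13/15
Step 3: Expected revenue = r * P(v >= r) = 6/5 * 13/15
Step 4: Revenue = 26/25

26/25
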